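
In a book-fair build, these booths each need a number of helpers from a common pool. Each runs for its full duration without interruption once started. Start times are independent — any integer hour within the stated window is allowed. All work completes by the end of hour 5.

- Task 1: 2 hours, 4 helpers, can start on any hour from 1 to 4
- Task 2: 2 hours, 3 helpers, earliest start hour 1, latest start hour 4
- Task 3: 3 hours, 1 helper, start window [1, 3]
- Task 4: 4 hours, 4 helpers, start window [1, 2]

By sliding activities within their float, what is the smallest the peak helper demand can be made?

Early-start (Task 1@1, Task 2@1, Task 3@1, Task 4@1) gives peak 12: h1:12  h2:12  h3:5  h4:4  h5:0.
Shift Task 2→3, Task 3→3.
Schedule Task 1@1, Task 2@3, Task 3@3, Task 4@1: h1:8  h2:8  h3:8  h4:8  h5:1 — peak 8.

8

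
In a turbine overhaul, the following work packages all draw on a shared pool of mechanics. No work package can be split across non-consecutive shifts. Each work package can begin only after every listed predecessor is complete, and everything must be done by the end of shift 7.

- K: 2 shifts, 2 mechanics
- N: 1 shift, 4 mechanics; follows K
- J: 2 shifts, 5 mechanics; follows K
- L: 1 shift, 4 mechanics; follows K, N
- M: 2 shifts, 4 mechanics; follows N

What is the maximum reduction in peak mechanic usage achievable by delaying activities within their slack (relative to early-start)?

5

Early-start peak: s1:2  s2:2  s3:9  s4:13  s5:4  s6:0  s7:0 ⇒ 13.
Leveled (K@1, N@3, J@4, L@6, M@6): s1:2  s2:2  s3:4  s4:5  s5:5  s6:8  s7:4 ⇒ 8.
Reduction 13 − 8 = 5.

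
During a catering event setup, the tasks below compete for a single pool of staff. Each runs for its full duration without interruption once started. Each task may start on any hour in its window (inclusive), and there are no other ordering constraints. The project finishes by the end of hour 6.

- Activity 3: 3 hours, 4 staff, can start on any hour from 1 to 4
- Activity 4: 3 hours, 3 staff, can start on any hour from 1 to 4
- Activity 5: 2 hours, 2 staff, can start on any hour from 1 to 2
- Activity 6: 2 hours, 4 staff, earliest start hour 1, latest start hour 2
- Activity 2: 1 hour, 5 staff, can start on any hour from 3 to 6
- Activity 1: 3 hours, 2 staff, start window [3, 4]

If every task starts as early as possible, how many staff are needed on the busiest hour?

14

Early-start schedule: Activity 3@1, Activity 4@1, Activity 5@1, Activity 6@1, Activity 2@3, Activity 1@3.
Load per hour: hour 1: 13, hour 2: 13, hour 3: 14, hour 4: 2, hour 5: 2, hour 6: 0.
Peak is 14.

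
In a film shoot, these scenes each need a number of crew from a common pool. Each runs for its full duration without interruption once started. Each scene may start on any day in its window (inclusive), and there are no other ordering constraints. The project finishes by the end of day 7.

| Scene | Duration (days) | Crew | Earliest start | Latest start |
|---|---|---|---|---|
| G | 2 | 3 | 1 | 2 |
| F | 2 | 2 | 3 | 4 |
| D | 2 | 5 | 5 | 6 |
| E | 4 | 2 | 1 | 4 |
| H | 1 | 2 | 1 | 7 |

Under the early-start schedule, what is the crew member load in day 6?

5

At early start, day 6 has: D.
Demand: 5 = 5.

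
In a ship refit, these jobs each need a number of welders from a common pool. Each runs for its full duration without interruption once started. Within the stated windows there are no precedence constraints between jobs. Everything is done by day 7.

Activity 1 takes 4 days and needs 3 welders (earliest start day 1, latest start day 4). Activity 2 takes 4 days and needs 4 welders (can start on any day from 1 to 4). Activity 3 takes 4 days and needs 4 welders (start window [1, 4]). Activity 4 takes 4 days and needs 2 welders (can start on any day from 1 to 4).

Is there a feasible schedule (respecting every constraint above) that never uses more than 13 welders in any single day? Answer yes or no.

yes

Schedule Activity 1@1, Activity 2@1, Activity 3@1, Activity 4@1: d1:13  d2:13  d3:13  d4:13  d5:0  d6:0  d7:0 — peak 13 ≤ 13.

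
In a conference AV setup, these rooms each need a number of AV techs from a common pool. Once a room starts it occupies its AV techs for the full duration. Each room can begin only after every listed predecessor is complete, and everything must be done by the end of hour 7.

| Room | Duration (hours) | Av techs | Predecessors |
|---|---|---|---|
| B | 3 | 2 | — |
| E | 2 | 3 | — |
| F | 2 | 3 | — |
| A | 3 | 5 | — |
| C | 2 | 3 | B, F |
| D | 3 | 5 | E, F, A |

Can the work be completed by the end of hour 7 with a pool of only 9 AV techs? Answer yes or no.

no

The minimum achievable peak is 10; 9 < 10, so no feasible schedule stays within the cap.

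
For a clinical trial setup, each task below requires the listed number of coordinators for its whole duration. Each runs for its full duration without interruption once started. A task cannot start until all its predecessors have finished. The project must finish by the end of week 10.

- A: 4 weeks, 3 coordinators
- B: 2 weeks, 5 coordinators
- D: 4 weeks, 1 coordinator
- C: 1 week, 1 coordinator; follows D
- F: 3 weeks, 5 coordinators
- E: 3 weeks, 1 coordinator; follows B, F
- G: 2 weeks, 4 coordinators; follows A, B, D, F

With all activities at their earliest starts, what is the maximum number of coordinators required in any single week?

Early-start schedule: A@1, B@1, D@1, C@5, F@1, E@4, G@5.
Load per week: week 1: 14, week 2: 14, week 3: 9, week 4: 5, week 5: 6, week 6: 5, week 7: 0, week 8: 0, week 9: 0, week 10: 0.
Peak is 14.

14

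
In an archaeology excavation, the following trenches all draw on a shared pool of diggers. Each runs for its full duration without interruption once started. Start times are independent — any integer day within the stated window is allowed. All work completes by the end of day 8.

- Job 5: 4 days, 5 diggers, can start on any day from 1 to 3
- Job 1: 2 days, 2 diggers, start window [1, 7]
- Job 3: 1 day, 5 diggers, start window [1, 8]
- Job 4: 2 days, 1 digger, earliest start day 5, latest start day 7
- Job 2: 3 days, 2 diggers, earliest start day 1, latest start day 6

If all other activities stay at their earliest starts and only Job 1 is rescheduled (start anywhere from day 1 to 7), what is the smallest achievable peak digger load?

Job 1@1: d1:14  d2:9  d3:7  d4:5  d5:1  d6:1  d7:0  d8:0 → peak 14
Job 1@2: d1:12  d2:9  d3:9  d4:5  d5:1  d6:1  d7:0  d8:0 → peak 12
Job 1@3: d1:12  d2:7  d3:9  d4:7  d5:1  d6:1  d7:0  d8:0 → peak 12
Job 1@4: d1:12  d2:7  d3:7  d4:7  d5:3  d6:1  d7:0  d8:0 → peak 12
Job 1@5: d1:12  d2:7  d3:7  d4:5  d5:3  d6:3  d7:0  d8:0 → peak 12
Job 1@6: d1:12  d2:7  d3:7  d4:5  d5:1  d6:3  d7:2  d8:0 → peak 12
Job 1@7: d1:12  d2:7  d3:7  d4:5  d5:1  d6:1  d7:2  d8:2 → peak 12
Best is Job 1@2, peak 12.

12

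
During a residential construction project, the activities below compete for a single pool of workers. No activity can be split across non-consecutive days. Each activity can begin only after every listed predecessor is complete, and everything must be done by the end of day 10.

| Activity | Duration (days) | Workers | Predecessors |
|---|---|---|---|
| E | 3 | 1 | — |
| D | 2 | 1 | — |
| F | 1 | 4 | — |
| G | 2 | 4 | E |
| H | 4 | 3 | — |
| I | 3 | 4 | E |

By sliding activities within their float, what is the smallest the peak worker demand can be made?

Early-start (E@1, D@1, F@1, G@4, H@1, I@4) gives peak 11: d1:9  d2:5  d3:4  d4:11  d5:8  d6:4  d7:0  d8:0  d9:0  d10:0.
Shift F→5, G→6, I→8.
Schedule E@1, D@1, F@5, G@6, H@1, I@8: d1:5  d2:5  d3:4  d4:3  d5:4  d6:4  d7:4  d8:4  d9:4  d10:4 — peak 5.
Total worker-days = 41 over 10 days ⇒ peak ≥ ⌈41/10⌉ = 5, so 5 is optimal.

5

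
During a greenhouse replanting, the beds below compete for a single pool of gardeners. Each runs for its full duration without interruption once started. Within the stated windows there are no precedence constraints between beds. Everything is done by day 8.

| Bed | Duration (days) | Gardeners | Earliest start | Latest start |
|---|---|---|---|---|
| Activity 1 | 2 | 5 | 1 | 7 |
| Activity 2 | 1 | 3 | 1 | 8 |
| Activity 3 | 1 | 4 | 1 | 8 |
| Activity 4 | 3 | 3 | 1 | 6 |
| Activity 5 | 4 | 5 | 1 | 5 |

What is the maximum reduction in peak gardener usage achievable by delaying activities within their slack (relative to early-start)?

Early-start peak: d1:20  d2:13  d3:8  d4:5  d5:0  d6:0  d7:0  d8:0 ⇒ 20.
Leveled (Activity 1@1, Activity 2@1, Activity 3@3, Activity 4@2, Activity 5@4): d1:8  d2:8  d3:7  d4:8  d5:5  d6:5  d7:5  d8:0 ⇒ 8.
Reduction 20 − 8 = 12.

12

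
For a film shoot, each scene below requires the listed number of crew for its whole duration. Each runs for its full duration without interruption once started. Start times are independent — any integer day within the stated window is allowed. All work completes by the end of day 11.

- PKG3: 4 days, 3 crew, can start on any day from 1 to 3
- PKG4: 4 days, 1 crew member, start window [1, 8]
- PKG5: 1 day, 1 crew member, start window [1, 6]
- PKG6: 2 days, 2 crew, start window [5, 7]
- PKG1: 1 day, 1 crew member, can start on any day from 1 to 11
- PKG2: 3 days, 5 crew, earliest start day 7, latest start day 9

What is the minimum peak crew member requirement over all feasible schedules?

Early-start (PKG3@1, PKG4@1, PKG5@1, PKG6@5, PKG1@1, PKG2@7) gives peak 6: d1:6  d2:4  d3:4  d4:4  d5:2  d6:2  d7:5  d8:5  d9:5  d10:0  d11:0.
Shift PKG1→2.
Schedule PKG3@1, PKG4@1, PKG5@1, PKG6@5, PKG1@2, PKG2@7: d1:5  d2:5  d3:4  d4:4  d5:2  d6:2  d7:5  d8:5  d9:5  d10:0  d11:0 — peak 5.

5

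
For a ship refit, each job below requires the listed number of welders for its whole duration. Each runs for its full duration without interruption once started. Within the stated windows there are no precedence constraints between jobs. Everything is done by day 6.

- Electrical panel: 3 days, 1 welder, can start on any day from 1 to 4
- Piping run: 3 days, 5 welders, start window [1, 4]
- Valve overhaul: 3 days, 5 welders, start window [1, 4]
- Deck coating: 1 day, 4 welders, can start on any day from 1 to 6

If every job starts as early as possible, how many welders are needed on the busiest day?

15

Early-start schedule: Electrical panel@1, Piping run@1, Valve overhaul@1, Deck coating@1.
Load per day: day 1: 15, day 2: 11, day 3: 11, day 4: 0, day 5: 0, day 6: 0.
Peak is 15.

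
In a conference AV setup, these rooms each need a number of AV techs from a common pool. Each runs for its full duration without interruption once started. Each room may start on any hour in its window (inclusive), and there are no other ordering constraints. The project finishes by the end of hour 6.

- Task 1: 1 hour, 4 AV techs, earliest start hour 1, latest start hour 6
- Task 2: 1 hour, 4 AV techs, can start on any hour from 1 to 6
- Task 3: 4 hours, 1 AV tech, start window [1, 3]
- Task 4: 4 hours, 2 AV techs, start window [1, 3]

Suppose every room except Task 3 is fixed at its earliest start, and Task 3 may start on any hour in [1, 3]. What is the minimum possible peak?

10

Task 3@1: h1:11  h2:3  h3:3  h4:3  h5:0  h6:0 → peak 11
Task 3@2: h1:10  h2:3  h3:3  h4:3  h5:1  h6:0 → peak 10
Task 3@3: h1:10  h2:2  h3:3  h4:3  h5:1  h6:1 → peak 10
Best is Task 3@2, peak 10.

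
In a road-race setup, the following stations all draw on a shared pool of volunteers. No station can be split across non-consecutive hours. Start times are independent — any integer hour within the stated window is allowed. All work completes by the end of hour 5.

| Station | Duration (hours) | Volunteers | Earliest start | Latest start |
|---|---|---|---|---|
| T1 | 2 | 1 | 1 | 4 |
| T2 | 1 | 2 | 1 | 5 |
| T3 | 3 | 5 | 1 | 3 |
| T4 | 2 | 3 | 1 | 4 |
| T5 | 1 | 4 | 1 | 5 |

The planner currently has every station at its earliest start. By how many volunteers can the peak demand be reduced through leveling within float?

Early-start peak: h1:15  h2:9  h3:5  h4:0  h5:0 ⇒ 15.
Leveled (T1@1, T2@3, T3@1, T4@4, T5@4): h1:6  h2:6  h3:7  h4:7  h5:3 ⇒ 7.
Reduction 15 − 7 = 8.

8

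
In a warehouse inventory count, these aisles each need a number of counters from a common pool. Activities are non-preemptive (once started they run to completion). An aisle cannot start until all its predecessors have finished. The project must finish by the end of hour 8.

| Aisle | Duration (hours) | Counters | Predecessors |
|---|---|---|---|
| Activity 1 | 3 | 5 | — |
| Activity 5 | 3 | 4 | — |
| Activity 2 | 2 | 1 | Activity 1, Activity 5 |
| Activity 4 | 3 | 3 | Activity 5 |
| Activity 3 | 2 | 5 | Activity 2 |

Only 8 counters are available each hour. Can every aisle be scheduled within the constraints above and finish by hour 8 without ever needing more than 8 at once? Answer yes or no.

no

The minimum achievable peak is 9; 8 < 9, so no feasible schedule stays within the cap.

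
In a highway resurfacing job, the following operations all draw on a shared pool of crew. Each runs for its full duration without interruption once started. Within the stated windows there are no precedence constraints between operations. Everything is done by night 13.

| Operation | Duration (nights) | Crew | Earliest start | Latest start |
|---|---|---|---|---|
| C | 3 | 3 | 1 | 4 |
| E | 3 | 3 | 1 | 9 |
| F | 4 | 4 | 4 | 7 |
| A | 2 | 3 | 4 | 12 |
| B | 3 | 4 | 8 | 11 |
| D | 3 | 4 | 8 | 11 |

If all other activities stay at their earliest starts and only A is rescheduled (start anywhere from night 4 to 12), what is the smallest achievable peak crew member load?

A@4: n1:6  n2:6  n3:6  n4:7  n5:7  n6:4  n7:4  n8:8  n9:8  n10:8  n11:0  n12:0  n13:0 → peak 8
A@5: n1:6  n2:6  n3:6  n4:4  n5:7  n6:7  n7:4  n8:8  n9:8  n10:8  n11:0  n12:0  n13:0 → peak 8
A@6: n1:6  n2:6  n3:6  n4:4  n5:4  n6:7  n7:7  n8:8  n9:8  n10:8  n11:0  n12:0  n13:0 → peak 8
A@7: n1:6  n2:6  n3:6  n4:4  n5:4  n6:4  n7:7  n8:11  n9:8  n10:8  n11:0  n12:0  n13:0 → peak 11
A@8: n1:6  n2:6  n3:6  n4:4  n5:4  n6:4  n7:4  n8:11  n9:11  n10:8  n11:0  n12:0  n13:0 → peak 11
A@9: n1:6  n2:6  n3:6  n4:4  n5:4  n6:4  n7:4  n8:8  n9:11  n10:11  n11:0  n12:0  n13:0 → peak 11
A@10: n1:6  n2:6  n3:6  n4:4  n5:4  n6:4  n7:4  n8:8  n9:8  n10:11  n11:3  n12:0  n13:0 → peak 11
A@11: n1:6  n2:6  n3:6  n4:4  n5:4  n6:4  n7:4  n8:8  n9:8  n10:8  n11:3  n12:3  n13:0 → peak 8
A@12: n1:6  n2:6  n3:6  n4:4  n5:4  n6:4  n7:4  n8:8  n9:8  n10:8  n11:0  n12:3  n13:3 → peak 8
Best is A@4, peak 8.

8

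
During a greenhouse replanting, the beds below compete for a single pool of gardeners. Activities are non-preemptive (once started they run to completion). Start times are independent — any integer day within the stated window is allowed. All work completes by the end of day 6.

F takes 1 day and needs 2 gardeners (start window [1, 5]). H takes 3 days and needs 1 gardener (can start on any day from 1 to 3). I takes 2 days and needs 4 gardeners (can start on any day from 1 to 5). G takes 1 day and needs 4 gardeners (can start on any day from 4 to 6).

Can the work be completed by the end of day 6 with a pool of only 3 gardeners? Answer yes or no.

The minimum achievable peak is 4; 3 < 4, so no feasible schedule stays within the cap.

no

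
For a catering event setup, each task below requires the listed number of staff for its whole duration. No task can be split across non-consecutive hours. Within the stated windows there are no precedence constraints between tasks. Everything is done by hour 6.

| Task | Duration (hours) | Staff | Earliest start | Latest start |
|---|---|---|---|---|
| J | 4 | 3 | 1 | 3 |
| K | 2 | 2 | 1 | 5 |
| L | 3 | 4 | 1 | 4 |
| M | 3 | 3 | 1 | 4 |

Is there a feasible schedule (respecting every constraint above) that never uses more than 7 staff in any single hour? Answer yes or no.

Schedule J@1, K@5, L@1, M@4: h1:7  h2:7  h3:7  h4:6  h5:5  h6:5 — peak 7 ≤ 7.

yes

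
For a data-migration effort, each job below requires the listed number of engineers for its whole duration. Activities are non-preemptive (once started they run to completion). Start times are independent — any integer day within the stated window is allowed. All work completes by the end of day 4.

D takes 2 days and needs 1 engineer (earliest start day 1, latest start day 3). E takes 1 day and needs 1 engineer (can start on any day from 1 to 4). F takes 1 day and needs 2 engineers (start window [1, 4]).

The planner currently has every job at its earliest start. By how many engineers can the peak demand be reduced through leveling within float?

2

Early-start peak: d1:4  d2:1  d3:0  d4:0 ⇒ 4.
Leveled (D@1, E@1, F@3): d1:2  d2:1  d3:2  d4:0 ⇒ 2.
Reduction 4 − 2 = 2.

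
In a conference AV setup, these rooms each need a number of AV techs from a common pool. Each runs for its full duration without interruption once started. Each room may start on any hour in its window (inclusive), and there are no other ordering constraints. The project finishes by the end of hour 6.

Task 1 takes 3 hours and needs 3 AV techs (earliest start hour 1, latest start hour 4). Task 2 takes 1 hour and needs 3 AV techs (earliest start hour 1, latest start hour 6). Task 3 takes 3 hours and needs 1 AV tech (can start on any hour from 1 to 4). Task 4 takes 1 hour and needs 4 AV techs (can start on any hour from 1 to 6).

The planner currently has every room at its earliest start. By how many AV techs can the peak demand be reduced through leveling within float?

Early-start peak: h1:11  h2:4  h3:4  h4:0  h5:0  h6:0 ⇒ 11.
Leveled (Task 1@1, Task 2@4, Task 3@1, Task 4@5): h1:4  h2:4  h3:4  h4:3  h5:4  h6:0 ⇒ 4.
Reduction 11 − 4 = 7.

7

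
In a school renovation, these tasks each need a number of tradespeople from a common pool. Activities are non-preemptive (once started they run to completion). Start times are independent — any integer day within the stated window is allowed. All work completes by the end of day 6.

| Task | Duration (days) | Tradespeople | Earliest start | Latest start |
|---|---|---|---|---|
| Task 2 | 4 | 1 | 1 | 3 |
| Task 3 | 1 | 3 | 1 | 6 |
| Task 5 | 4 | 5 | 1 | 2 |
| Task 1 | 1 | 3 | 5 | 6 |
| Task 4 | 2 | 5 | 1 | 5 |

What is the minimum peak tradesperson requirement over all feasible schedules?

8

Early-start (Task 2@1, Task 3@1, Task 5@1, Task 1@5, Task 4@1) gives peak 14: d1:14  d2:11  d3:6  d4:6  d5:3  d6:0.
Shift Task 3→5, Task 1→6, Task 4→5.
Schedule Task 2@1, Task 3@5, Task 5@1, Task 1@6, Task 4@5: d1:6  d2:6  d3:6  d4:6  d5:8  d6:8 — peak 8.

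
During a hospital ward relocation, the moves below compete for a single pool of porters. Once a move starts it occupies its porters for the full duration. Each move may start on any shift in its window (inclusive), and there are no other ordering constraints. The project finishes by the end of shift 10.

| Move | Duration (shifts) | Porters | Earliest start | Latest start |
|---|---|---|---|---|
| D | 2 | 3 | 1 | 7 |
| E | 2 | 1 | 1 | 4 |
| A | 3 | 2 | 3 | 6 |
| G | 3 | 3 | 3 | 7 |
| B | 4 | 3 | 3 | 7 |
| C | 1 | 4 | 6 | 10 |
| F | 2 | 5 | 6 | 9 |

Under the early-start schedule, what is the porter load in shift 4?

8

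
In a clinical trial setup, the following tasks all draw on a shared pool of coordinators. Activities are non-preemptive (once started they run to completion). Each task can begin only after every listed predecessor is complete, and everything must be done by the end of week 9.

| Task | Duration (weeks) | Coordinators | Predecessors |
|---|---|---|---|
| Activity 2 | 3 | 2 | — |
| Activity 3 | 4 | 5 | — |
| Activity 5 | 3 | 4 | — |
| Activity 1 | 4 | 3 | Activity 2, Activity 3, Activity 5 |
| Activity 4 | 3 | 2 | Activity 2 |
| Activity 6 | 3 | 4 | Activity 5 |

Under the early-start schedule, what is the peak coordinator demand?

Early-start schedule: Activity 2@1, Activity 3@1, Activity 5@1, Activity 1@5, Activity 4@4, Activity 6@4.
Load per week: week 1: 11, week 2: 11, week 3: 11, week 4: 11, week 5: 9, week 6: 9, week 7: 3, week 8: 3, week 9: 0.
Peak is 11.

11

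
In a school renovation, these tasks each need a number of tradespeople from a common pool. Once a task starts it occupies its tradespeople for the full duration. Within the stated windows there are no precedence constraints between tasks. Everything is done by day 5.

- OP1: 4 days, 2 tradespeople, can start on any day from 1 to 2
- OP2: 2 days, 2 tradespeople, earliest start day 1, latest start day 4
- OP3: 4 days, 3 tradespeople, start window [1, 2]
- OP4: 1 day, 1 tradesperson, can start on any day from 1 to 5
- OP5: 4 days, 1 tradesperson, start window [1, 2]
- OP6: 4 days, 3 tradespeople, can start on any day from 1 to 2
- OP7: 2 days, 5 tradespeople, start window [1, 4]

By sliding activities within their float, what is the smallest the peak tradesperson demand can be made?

14

Early-start (OP1@1, OP2@1, OP3@1, OP4@1, OP5@1, OP6@1, OP7@1) gives peak 17: d1:17  d2:16  d3:9  d4:9  d5:0.
Shift OP7→3.
Schedule OP1@1, OP2@1, OP3@1, OP4@1, OP5@1, OP6@1, OP7@3: d1:12  d2:11  d3:14  d4:14  d5:0 — peak 14.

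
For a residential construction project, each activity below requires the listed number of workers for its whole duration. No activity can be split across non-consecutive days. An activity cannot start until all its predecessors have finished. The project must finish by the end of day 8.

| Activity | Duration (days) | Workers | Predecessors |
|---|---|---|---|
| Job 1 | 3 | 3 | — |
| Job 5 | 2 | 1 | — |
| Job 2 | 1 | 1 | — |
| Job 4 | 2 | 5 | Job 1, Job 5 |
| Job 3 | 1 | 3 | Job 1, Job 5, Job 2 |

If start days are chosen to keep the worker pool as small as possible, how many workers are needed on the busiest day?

Early-start (Job 1@1, Job 5@1, Job 2@1, Job 4@4, Job 3@4) gives peak 8: d1:5  d2:4  d3:3  d4:8  d5:5  d6:0  d7:0  d8:0.
Shift Job 3→6.
Schedule Job 1@1, Job 5@1, Job 2@1, Job 4@4, Job 3@6: d1:5  d2:4  d3:3  d4:5  d5:5  d6:3  d7:0  d8:0 — peak 5.

5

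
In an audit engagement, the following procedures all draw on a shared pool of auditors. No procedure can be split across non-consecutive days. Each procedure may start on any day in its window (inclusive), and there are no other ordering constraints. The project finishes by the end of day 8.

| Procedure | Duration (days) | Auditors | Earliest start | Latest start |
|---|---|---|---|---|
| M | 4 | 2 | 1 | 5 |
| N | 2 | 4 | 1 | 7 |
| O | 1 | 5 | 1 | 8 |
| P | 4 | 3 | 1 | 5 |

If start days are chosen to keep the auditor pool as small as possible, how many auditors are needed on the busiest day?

5

Early-start (M@1, N@1, O@1, P@1) gives peak 14: d1:14  d2:9  d3:5  d4:5  d5:0  d6:0  d7:0  d8:0.
Shift N→5, O→7.
Schedule M@1, N@5, O@7, P@1: d1:5  d2:5  d3:5  d4:5  d5:4  d6:4  d7:5  d8:0 — peak 5.
Total auditor-days = 33 over 8 days ⇒ peak ≥ ⌈33/8⌉ = 5, so 5 is optimal.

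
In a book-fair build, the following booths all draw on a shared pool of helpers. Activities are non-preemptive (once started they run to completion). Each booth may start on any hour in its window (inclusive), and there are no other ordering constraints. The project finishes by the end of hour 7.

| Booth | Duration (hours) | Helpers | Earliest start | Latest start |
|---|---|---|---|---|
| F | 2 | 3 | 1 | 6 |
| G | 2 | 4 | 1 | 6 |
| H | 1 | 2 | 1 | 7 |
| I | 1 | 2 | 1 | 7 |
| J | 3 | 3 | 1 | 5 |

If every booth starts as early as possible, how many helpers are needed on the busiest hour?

14

Early-start schedule: F@1, G@1, H@1, I@1, J@1.
Load per hour: hour 1: 14, hour 2: 10, hour 3: 3, hour 4: 0, hour 5: 0, hour 6: 0, hour 7: 0.
Peak is 14.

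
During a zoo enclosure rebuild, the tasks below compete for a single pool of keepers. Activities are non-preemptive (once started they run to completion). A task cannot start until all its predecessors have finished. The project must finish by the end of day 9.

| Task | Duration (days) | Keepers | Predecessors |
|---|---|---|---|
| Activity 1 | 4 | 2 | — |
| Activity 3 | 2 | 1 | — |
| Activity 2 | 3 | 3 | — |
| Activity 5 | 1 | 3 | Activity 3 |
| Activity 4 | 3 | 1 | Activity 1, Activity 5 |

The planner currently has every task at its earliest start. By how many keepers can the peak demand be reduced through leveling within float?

Early-start peak: d1:6  d2:6  d3:8  d4:2  d5:1  d6:1  d7:1  d8:0  d9:0 ⇒ 8.
Leveled (Activity 1@1, Activity 3@1, Activity 2@6, Activity 5@5, Activity 4@6): d1:3  d2:3  d3:2  d4:2  d5:3  d6:4  d7:4  d8:4  d9:0 ⇒ 4.
Reduction 8 − 4 = 4.

4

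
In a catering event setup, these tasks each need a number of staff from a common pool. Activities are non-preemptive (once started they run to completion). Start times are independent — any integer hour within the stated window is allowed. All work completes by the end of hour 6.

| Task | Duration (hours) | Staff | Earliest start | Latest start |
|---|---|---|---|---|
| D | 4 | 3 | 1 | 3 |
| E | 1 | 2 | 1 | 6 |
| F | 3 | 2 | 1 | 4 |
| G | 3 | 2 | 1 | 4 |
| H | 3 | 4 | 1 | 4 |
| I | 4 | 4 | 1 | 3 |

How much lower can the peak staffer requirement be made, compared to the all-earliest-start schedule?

6

Early-start peak: h1:17  h2:15  h3:15  h4:7  h5:0  h6:0 ⇒ 17.
Leveled (D@1, E@1, F@1, G@1, H@4, I@2): h1:9  h2:11  h3:11  h4:11  h5:8  h6:4 ⇒ 11.
Reduction 17 − 11 = 6.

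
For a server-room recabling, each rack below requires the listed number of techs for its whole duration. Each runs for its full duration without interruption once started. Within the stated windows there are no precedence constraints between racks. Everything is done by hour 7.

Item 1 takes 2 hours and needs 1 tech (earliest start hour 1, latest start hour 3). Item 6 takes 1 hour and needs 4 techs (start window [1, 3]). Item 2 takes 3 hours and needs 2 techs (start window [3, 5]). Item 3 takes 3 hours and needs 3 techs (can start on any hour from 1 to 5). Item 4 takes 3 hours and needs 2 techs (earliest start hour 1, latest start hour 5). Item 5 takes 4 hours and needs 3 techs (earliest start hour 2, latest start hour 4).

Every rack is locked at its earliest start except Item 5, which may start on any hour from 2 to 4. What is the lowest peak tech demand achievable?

10

Item 5@2: h1:10  h2:9  h3:10  h4:5  h5:5  h6:0  h7:0 → peak 10
Item 5@3: h1:10  h2:6  h3:10  h4:5  h5:5  h6:3  h7:0 → peak 10
Item 5@4: h1:10  h2:6  h3:7  h4:5  h5:5  h6:3  h7:3 → peak 10
Best is Item 5@2, peak 10.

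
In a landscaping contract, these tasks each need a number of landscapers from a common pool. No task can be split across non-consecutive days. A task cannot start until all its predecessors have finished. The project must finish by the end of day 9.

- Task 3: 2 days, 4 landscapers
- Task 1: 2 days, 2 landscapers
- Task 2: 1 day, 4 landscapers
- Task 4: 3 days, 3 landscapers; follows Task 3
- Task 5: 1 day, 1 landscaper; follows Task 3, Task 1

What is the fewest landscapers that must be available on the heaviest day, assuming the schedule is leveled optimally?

Early-start (Task 3@1, Task 1@1, Task 2@1, Task 4@3, Task 5@3) gives peak 10: d1:10  d2:6  d3:4  d4:3  d5:3  d6:0  d7:0  d8:0  d9:0.
Shift Task 1→3, Task 2→5, Task 4→6, Task 5→6.
Schedule Task 3@1, Task 1@3, Task 2@5, Task 4@6, Task 5@6: d1:4  d2:4  d3:2  d4:2  d5:4  d6:4  d7:3  d8:3  d9:0 — peak 4.

4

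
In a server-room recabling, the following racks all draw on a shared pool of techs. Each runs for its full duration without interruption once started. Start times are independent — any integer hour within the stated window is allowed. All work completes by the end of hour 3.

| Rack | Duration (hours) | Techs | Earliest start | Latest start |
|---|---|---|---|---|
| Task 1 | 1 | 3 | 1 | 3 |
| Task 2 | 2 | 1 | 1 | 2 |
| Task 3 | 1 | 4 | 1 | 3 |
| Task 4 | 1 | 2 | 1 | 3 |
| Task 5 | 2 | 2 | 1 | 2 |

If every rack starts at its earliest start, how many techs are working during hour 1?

At early start, hour 1 has: Task 1, Task 2, Task 3, Task 4, Task 5.
Demand: 3 + 1 + 4 + 2 + 2 = 12.

12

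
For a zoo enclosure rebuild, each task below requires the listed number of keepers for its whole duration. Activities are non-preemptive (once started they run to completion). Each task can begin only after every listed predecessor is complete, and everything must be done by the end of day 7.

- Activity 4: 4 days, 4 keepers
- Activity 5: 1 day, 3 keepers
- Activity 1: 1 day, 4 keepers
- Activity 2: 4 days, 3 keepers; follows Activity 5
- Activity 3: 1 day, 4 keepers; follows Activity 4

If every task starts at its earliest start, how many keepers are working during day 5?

At early start, day 5 has: Activity 2, Activity 3.
Demand: 3 + 4 = 7.

7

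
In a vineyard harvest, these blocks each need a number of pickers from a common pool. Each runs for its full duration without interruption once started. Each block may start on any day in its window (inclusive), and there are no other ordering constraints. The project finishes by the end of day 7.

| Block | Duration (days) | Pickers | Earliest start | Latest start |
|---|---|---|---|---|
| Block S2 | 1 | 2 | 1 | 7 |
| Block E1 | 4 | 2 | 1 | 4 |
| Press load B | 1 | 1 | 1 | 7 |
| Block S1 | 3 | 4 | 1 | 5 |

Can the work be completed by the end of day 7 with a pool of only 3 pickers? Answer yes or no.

no

Total picker-days = 23; over 7 days the average is 23/7 > 3, so some day must exceed 3.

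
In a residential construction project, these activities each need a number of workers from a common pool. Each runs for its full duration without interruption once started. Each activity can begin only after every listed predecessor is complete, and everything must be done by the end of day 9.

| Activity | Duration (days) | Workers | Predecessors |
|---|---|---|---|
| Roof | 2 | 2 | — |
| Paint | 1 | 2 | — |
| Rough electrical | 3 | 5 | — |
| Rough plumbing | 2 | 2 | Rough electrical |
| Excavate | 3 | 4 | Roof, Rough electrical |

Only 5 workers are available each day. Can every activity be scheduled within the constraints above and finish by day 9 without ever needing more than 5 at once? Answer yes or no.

Schedule Roof@4, Paint@4, Rough electrical@1, Rough plumbing@5, Excavate@7: d1:5  d2:5  d3:5  d4:4  d5:4  d6:2  d7:4  d8:4  d9:4 — peak 5 ≤ 5.

yes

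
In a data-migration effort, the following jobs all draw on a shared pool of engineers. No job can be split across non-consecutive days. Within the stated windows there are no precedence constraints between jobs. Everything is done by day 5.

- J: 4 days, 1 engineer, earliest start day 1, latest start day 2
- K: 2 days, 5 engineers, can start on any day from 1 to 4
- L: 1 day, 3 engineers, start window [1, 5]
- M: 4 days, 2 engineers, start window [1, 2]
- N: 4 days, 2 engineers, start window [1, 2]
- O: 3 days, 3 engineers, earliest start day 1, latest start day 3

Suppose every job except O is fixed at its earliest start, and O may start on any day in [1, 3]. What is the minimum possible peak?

13

O@1: d1:16  d2:13  d3:8  d4:5  d5:0 → peak 16
O@2: d1:13  d2:13  d3:8  d4:8  d5:0 → peak 13
O@3: d1:13  d2:10  d3:8  d4:8  d5:3 → peak 13
Best is O@2, peak 13.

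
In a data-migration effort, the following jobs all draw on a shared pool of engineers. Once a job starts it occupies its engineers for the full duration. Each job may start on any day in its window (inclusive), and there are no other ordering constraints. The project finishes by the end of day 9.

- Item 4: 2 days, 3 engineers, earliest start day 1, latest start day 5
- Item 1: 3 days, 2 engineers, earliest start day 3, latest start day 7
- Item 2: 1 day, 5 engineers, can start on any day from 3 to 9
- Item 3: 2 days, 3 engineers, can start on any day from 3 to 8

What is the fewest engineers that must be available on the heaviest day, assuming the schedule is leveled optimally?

Early-start (Item 4@1, Item 1@3, Item 2@3, Item 3@3) gives peak 10: d1:3  d2:3  d3:10  d4:5  d5:2  d6:0  d7:0  d8:0  d9:0.
Shift Item 2→6.
Schedule Item 4@1, Item 1@3, Item 2@6, Item 3@3: d1:3  d2:3  d3:5  d4:5  d5:2  d6:5  d7:0  d8:0  d9:0 — peak 5.

5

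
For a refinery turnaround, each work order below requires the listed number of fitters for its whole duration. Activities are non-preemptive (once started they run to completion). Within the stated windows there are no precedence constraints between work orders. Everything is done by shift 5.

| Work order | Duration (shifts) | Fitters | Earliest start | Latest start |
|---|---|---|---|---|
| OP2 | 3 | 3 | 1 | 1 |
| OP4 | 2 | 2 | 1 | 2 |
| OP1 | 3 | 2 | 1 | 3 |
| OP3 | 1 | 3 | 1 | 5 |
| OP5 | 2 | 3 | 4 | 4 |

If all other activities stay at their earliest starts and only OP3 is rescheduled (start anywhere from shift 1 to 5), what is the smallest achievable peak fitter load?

7

OP3@1: s1:10  s2:7  s3:5  s4:3  s5:3 → peak 10
OP3@2: s1:7  s2:10  s3:5  s4:3  s5:3 → peak 10
OP3@3: s1:7  s2:7  s3:8  s4:3  s5:3 → peak 8
OP3@4: s1:7  s2:7  s3:5  s4:6  s5:3 → peak 7
OP3@5: s1:7  s2:7  s3:5  s4:3  s5:6 → peak 7
Best is OP3@4, peak 7.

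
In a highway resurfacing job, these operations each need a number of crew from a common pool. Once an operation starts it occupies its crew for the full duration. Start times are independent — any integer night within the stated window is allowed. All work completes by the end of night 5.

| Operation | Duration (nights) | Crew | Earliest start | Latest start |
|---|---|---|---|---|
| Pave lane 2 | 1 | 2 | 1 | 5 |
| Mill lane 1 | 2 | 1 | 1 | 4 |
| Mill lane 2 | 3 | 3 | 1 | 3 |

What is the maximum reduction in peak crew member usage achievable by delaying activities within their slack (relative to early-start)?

3

Early-start peak: n1:6  n2:4  n3:3  n4:0  n5:0 ⇒ 6.
Leveled (Pave lane 2@1, Mill lane 1@1, Mill lane 2@3): n1:3  n2:1  n3:3  n4:3  n5:3 ⇒ 3.
Reduction 6 − 3 = 3.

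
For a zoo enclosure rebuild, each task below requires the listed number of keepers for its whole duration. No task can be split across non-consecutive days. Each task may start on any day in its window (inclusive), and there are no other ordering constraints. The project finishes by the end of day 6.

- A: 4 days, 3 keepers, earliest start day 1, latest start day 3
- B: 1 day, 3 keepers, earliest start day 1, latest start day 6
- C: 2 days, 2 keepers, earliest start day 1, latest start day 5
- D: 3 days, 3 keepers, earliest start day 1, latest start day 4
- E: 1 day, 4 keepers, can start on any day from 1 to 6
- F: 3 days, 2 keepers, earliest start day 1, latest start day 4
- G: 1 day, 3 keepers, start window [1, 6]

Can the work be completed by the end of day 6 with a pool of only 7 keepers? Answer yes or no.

no

The minimum achievable peak is 8; 7 < 8, so no feasible schedule stays within the cap.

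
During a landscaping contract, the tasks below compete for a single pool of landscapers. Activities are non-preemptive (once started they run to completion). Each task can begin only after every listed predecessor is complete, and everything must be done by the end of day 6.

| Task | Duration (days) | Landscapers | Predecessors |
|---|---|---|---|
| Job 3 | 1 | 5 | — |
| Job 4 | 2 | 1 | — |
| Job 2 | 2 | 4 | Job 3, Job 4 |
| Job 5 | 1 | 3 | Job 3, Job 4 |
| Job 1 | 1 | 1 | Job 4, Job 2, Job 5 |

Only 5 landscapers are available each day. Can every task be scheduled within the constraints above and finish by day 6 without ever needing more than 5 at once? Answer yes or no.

The minimum achievable peak is 6; 5 < 6, so no feasible schedule stays within the cap.

no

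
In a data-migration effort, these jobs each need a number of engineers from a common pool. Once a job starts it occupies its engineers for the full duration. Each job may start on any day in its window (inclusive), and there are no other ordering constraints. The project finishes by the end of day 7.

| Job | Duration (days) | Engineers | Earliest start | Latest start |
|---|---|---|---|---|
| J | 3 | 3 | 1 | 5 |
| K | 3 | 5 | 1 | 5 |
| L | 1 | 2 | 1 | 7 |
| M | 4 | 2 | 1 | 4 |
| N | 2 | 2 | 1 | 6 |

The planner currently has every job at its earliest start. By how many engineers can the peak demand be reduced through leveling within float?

7

Early-start peak: d1:14  d2:12  d3:10  d4:2  d5:0  d6:0  d7:0 ⇒ 14.
Leveled (J@1, K@4, L@1, M@1, N@2): d1:7  d2:7  d3:7  d4:7  d5:5  d6:5  d7:0 ⇒ 7.
Reduction 14 − 7 = 7.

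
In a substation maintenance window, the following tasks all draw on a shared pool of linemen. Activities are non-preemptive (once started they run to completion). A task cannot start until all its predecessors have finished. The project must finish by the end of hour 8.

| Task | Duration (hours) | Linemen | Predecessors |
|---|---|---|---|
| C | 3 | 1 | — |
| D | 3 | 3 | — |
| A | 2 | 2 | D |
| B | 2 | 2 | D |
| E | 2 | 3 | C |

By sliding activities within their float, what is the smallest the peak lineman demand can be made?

Early-start (C@1, D@1, A@4, B@4, E@4) gives peak 7: h1:4  h2:4  h3:4  h4:7  h5:7  h6:0  h7:0  h8:0.
Shift E→6.
Schedule C@1, D@1, A@4, B@4, E@6: h1:4  h2:4  h3:4  h4:4  h5:4  h6:3  h7:3  h8:0 — peak 4.
Total lineman-hours = 26 over 8 hours ⇒ peak ≥ ⌈26/8⌉ = 4, so 4 is optimal.

4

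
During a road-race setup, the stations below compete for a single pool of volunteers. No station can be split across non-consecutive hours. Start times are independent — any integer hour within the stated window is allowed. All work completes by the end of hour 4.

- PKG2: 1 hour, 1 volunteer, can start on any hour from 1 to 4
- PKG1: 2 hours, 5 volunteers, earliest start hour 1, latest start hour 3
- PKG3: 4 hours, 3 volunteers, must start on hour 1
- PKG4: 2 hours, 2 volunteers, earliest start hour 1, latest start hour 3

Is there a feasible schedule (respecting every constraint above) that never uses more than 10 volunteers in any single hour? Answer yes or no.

Schedule PKG2@1, PKG1@3, PKG3@1, PKG4@1: h1:6  h2:5  h3:8  h4:8 — peak 8 ≤ 10.

yes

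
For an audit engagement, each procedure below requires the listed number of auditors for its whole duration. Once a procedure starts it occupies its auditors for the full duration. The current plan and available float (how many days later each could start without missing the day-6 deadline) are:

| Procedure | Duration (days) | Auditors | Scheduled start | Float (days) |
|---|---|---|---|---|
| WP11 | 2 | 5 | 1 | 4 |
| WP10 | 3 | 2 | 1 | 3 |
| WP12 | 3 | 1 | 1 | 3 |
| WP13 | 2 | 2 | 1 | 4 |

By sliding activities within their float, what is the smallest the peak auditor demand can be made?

5

Early-start (WP11@1, WP10@1, WP12@1, WP13@1) gives peak 10: d1:10  d2:10  d3:3  d4:0  d5:0  d6:0.
Shift WP10→3, WP12→3, WP13→3.
Schedule WP11@1, WP10@3, WP12@3, WP13@3: d1:5  d2:5  d3:5  d4:5  d5:3  d6:0 — peak 5.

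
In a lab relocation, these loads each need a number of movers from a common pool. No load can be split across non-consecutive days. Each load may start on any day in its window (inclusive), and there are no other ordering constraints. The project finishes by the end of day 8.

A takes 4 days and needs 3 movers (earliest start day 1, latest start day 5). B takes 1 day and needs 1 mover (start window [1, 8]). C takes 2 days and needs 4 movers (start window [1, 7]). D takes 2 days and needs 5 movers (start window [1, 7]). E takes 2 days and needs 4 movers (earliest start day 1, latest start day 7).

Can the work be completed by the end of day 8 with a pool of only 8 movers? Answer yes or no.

yes

Schedule A@1, B@1, C@2, D@5, E@7: d1:4  d2:7  d3:7  d4:3  d5:5  d6:5  d7:4  d8:4 — peak 7 ≤ 8.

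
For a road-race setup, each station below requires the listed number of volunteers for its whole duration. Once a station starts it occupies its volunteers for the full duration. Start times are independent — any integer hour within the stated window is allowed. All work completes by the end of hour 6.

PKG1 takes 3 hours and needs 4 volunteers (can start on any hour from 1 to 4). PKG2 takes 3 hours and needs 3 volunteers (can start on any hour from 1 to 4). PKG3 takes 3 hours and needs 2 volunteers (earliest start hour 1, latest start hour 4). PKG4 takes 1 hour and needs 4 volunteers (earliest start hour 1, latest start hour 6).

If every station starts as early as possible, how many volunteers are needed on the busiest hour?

Early-start schedule: PKG1@1, PKG2@1, PKG3@1, PKG4@1.
Load per hour: hour 1: 13, hour 2: 9, hour 3: 9, hour 4: 0, hour 5: 0, hour 6: 0.
Peak is 13.

13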